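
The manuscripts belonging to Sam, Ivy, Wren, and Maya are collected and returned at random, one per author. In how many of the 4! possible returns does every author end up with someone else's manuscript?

Let Aᵢ be the assignments in which author i gets their own manuscript. We want the size of the complement of A₁∪…∪A_4.
By inclusion–exclusion this is Σ_{j=0}^{4} (−1)^j C(4,j)·(4−j)!.
Computing: 24 − 24 + 12 − 4 + 1 = 9.

9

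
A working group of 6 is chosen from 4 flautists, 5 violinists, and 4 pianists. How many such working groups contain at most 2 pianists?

1344

Split by how many pianists are chosen (0 through 2).
Sum: C(4,0)·C(9,6) + C(4,1)·C(9,5) + C(4,2)·C(9,4) = 84 + 504 + 756 = 1344.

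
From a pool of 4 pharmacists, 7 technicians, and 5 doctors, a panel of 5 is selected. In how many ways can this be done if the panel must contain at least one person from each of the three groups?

Unrestricted: C(16,5) = 4368 ways to pick any 5 of the 16.
Subtract selections that omit an entire group: no pharmacists → C(12,5) = 792; no technicians → C(9,5) = 126; no doctors → C(11,5) = 462.
Add back selections omitting two groups (i.e. drawn from a single group): C(4,5) + C(7,5) + C(5,5) = 22.
By inclusion–exclusion: 4368 − 1380 + 22 = 3010.

3010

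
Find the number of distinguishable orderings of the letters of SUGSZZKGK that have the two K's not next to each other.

There are 9!/(2!·2!·2!·2!) = 22680 arrangements of SUGSZZKGK in total.
If the two K's are adjacent, glue them into one block, leaving 8 items to arrange: (8)!/(2!·2!·2!) = 5040 ways.
Subtracting, 22680 − 5040 = 17640 arrangements keep the K's apart.

17640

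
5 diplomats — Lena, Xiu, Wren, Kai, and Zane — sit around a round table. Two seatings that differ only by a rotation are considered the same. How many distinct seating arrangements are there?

24

Around a circle, 5 distinct people have 5!/5 = (4)! = 24 rotationally distinct seatings.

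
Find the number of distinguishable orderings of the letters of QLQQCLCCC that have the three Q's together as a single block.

Treat the 3 copies of Q as a single block. The multiset to arrange is then {QQQ, C, C, C, C, L, L}, 7 items in all.
That gives (7)!/(4!·2!) = 105 arrangements.

105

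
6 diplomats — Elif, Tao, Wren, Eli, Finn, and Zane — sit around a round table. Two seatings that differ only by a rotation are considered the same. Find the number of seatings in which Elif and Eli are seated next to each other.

48

Glue Elif and Eli into a block (2 internal orders). Seating 5 units around a circle gives (4)! arrangements.
So 2 × (4)! = 2 × 24 = 48.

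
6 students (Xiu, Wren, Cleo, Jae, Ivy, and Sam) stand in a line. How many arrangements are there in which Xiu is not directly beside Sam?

480

There are 6! = 720 arrangements in all. If Xiu and Sam are adjacent, merging them into one block gives 2·(5)! = 240 arrangements.
Complementary counting: 720 − 240 = 480.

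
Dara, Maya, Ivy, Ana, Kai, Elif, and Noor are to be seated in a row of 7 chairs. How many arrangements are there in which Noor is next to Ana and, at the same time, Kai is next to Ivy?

Treat {Noor,Ana} as one block (2 orders) and {Kai,Ivy} as another (2 orders).
That leaves 5 units to arrange: 2 × 2 × 5! = 4 × 120 = 480.

480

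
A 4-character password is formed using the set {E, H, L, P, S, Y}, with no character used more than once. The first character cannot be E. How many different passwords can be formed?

300

The first character has 6−1 = 5 choices (anything except E).
The remaining 3 characters are filled from the other 5 symbols without repetition: 5 × 4 × 3 = 60.
Total: 5 × 60 = 300.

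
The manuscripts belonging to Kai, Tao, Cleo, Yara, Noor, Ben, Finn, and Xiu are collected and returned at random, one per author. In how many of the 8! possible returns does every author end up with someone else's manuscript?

This is the derangement count D_8: permutations of 8 items with no fixed point.
By inclusion–exclusion this is Σ_{j=0}^{8} (−1)^j C(8,j)·(8−j)!.
Computing: 40320 − 40320 + 20160 − 6720 + 1680 − 336 + 56 − 8 + 1 = 14833.

14833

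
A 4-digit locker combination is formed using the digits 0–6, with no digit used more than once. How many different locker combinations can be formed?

This is a permutation of 4 out of 7: P(7,4) = 7!/3!.
7 × 6 × 5 × 4 = 840.

840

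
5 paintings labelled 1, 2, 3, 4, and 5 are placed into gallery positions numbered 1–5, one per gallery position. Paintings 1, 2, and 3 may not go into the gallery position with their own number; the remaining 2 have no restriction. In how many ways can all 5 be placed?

64

Let Aᵢ (for i ∈ {1, 2, 3}) be the placements that put painting i in its forbidden gallery position. Any j of these fix j positions, leaving (5−j)! ways to fill the rest, and there are C(3,j) ways to pick which j.
By inclusion–exclusion, the number of valid placements is Σ_{j=0}^{3} (−1)^j C(3,j)·(5−j)!.
Computing: 120 − 72 + 18 − 2 = 64.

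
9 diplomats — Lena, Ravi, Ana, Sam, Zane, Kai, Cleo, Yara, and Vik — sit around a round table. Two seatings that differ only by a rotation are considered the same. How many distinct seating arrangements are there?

Seat Lena anywhere (absorbing the rotational symmetry), then permute the other 8: (8)! = 40320.

40320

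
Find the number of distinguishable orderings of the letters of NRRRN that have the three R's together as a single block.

3

Treat the 3 copies of R as a single block. The multiset to arrange is then {RRR, N, N}, 3 items in all.
That gives (3)!/(2!) = 3 arrangements.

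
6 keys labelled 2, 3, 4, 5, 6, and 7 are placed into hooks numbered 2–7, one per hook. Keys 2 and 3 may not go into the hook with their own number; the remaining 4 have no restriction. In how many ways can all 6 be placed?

504

Let Aᵢ (for i ∈ {2, 3}) be the placements that put key i in its forbidden hook. Any j of these fix j positions, leaving (6−j)! ways to fill the rest, and there are C(2,j) ways to pick which j.
By inclusion–exclusion, the number of valid placements is Σ_{j=0}^{2} (−1)^j C(2,j)·(6−j)!.
Computing: 720 − 240 + 24 = 504.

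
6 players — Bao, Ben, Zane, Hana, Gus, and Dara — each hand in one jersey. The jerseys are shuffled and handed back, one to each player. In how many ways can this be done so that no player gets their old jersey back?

265

Count assignments avoiding every fixed point. For any j of the 6 players fixed to their old jersey, the other 6−j can be arranged in (6−j)! ways.
By inclusion–exclusion this is Σ_{j=0}^{6} (−1)^j C(6,j)·(6−j)!.
Computing: 720 − 720 + 360 − 120 + 30 − 6 + 1 = 265.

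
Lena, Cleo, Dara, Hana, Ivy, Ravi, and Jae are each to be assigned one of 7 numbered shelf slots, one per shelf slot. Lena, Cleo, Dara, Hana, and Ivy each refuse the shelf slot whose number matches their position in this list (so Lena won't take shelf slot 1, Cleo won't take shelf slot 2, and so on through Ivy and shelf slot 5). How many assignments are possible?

Let Aᵢ (for 1 ≤ i ≤ 5) be the placements that put person i in their forbidden shelf slot. Any j of these fix j positions, leaving (7−j)! ways to fill the rest, and there are C(5,j) ways to pick which j.
By inclusion–exclusion, the number of valid placements is Σ_{j=0}^{5} (−1)^j C(5,j)·(7−j)!.
Computing: 5040 − 3600 + 1200 − 240 + 30 − 2 = 2428.

2428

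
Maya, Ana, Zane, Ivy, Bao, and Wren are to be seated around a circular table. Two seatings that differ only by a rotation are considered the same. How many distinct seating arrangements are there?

120

Fix one person's seat to break rotational symmetry; the remaining 5 people can be arranged in (5)! = 120 ways.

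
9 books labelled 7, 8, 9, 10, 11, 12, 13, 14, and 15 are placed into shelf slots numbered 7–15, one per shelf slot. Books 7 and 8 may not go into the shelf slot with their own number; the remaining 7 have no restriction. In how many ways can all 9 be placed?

287280

Let Aᵢ (for i ∈ {7, 8}) be the placements that put book i in its forbidden shelf slot. Any j of these fix j positions, leaving (9−j)! ways to fill the rest, and there are C(2,j) ways to pick which j.
By inclusion–exclusion, the number of valid placements is Σ_{j=0}^{2} (−1)^j C(2,j)·(9−j)!.
Computing: 362880 − 80640 + 5040 = 287280.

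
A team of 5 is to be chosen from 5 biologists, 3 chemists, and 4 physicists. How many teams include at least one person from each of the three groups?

590

With no constraint there are C(12,5) = 792 possible selections.
Subtract selections that omit an entire group: no biologists → C(7,5) = 21; no chemists → C(9,5) = 126; no physicists → C(8,5) = 56.
Add back selections omitting two groups (i.e. drawn from a single group): C(5,5) + C(3,5) + C(4,5) = 1.
By inclusion–exclusion: 792 − 203 + 1 = 590.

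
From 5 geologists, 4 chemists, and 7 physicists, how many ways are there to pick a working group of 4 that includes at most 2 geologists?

1705

Split by how many geologists are chosen (0 through 2).
Sum: C(5,0)·C(11,4) + C(5,1)·C(11,3) + C(5,2)·C(11,2) = 330 + 825 + 550 = 1705.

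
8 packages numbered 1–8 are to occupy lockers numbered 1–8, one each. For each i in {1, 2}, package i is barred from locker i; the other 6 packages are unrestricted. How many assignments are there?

30960

Let Aᵢ (for i ∈ {1, 2}) be the placements that put package i in its forbidden locker. Any j of these fix j positions, leaving (8−j)! ways to fill the rest, and there are C(2,j) ways to pick which j.
By inclusion–exclusion, the number of valid placements is Σ_{j=0}^{2} (−1)^j C(2,j)·(8−j)!.
Computing: 40320 − 10080 + 720 = 30960.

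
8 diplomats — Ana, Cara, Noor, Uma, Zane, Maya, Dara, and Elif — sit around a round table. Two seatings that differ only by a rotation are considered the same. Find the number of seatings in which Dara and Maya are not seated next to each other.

Without the restriction there are (7)! = 5040 seatings.
Seatings with Dara beside Maya: treat them as a block with 2 internal orders, giving 2 × (6)! = 1440.
Subtracting, 5040 − 1440 = 3600.

3600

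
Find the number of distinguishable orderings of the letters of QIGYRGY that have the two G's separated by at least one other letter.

There are 7!/(2!·2!) = 1260 arrangements of QIGYRGY in total.
Arrangements with the G's together: treat GG as one letter, giving (6)!/(2!) = 360.
Hence 1260 − 360 = 900.

900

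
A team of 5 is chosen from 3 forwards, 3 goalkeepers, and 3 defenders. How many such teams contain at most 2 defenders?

Split by how many defenders are chosen (0 through 2).
Sum: C(3,0)·C(6,5) + C(3,1)·C(6,4) + C(3,2)·C(6,3) = 6 + 45 + 60 = 111.

111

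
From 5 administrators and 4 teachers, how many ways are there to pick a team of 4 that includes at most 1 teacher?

45

Split by how many teachers are chosen (0 through 1).
Sum: C(4,0)·C(5,4) + C(4,1)·C(5,3) = 5 + 40 = 45.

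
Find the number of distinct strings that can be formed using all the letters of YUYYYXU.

The 7 letters of YUYYYXU have repeats: U appearing twice and Y appearing 4 times.
Dividing 7! = 5040 by 4!·2! = 48 for the repeated letters gives 105.

105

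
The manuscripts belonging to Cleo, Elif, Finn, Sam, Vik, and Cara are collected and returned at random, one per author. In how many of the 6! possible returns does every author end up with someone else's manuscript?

265

Count assignments avoiding every fixed point. For any j of the 6 authors fixed to their own manuscript, the other 6−j can be arranged in (6−j)! ways.
By inclusion–exclusion this is Σ_{j=0}^{6} (−1)^j C(6,j)·(6−j)!.
Computing: 720 − 720 + 360 − 120 + 30 − 6 + 1 = 265.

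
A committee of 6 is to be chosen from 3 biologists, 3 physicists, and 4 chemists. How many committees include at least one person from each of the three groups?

195

Unrestricted: C(10,6) = 210 ways to pick any 6 of the 10.
Subtract selections that omit an entire group: no biologists → C(7,6) = 7; no physicists → C(7,6) = 7; no chemists → C(6,6) = 1.
Add back selections omitting two groups (i.e. drawn from a single group): C(3,6) + C(3,6) + C(4,6) = 0.
By inclusion–exclusion: 210 − 15 + 0 = 195.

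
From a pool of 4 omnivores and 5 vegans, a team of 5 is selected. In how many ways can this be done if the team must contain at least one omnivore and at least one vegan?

Unrestricted: C(9,5) = 126 ways to pick any 5 of the 9.
Subtract selections that omit an entire group: no omnivores → C(5,5) = 1; no vegans → C(4,5) = 0.
Both groups omitted at once is impossible, so 126 − 1 = 125.

125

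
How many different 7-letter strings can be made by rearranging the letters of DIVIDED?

420

The 7 letters of DIVIDED have repeats: D appearing 3 times and I appearing twice.
Dividing 7! = 5040 by 3!·2! = 12 for the repeated letters gives 420.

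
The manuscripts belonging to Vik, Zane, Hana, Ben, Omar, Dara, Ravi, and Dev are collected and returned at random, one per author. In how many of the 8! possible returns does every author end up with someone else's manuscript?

14833

This is the derangement count D_8: permutations of 8 items with no fixed point.
By inclusion–exclusion this is Σ_{j=0}^{8} (−1)^j C(8,j)·(8−j)!.
Computing: 40320 − 40320 + 20160 − 6720 + 1680 − 336 + 56 − 8 + 1 = 14833.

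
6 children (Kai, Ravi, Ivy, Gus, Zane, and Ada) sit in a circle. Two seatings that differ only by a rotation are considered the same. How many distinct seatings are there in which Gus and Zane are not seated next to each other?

72

Without the restriction there are (5)! = 120 seatings.
Those with Gus next to Zane: fuse the pair into one unit and seat 5 units around a circle — 2·(4)! = 48.
Subtracting, 120 − 48 = 72.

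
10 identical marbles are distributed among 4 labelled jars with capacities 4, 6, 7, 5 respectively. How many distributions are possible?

165

Ignoring the caps, the number of non-negative solutions to x_1+…+x_4 = 10 is C(13,3) = 286.
Subtract solutions that violate a single cap (substitute x_i' = x_i − (cap_i+1)): x_1 ≥ 5 gives C(8,3) = 56; x_2 ≥ 7 gives C(6,3) = 20; x_3 ≥ 8 gives C(5,3) = 10; x_4 ≥ 6 gives C(7,3) = 35. Together 121.
No two caps can be exceeded simultaneously, so the pair terms are all 0.
By inclusion–exclusion the count is 286 − 121 + 0 = 165.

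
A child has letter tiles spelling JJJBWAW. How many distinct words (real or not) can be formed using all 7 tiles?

420

The 7 letters of JJJBWAW have repeats: J appearing 3 times and W appearing twice.
Dividing 7! = 5040 by 3!·2! = 12 for the repeated letters gives 420.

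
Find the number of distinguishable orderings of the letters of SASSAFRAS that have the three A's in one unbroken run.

210

Treat the 3 copies of A as a single block. The multiset to arrange is then {AAA, F, R, S, S, S, S}, 7 items in all.
That gives (7)!/(4!) = 210 arrangements.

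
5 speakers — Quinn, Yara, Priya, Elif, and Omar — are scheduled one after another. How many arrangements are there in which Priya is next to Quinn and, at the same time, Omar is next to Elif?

Treat {Priya,Quinn} as one block (2 orders) and {Omar,Elif} as another (2 orders).
That leaves 3 units to arrange: 2 × 2 × 3! = 4 × 6 = 24.

24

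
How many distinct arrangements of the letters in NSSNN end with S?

4

With the last slot taken by S, it remains to arrange the other 4 letters (NSNN).
Those 4 letters have N appearing 3 times, giving (4)!/(3!) = 4.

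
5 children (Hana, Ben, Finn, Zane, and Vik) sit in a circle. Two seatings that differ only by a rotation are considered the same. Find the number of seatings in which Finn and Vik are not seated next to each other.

12

All circular seatings of 5 people number (4)! = 24.
Seatings with Finn beside Vik: treat them as a block with 2 internal orders, giving 2 × (3)! = 12.
Subtracting, 24 − 12 = 12.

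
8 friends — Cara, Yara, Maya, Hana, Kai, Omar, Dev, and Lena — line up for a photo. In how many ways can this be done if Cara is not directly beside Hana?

There are 8! = 40320 arrangements in all. If Cara and Hana are adjacent, merging them into one block gives 2·(7)! = 10080 arrangements.
Complementary counting: 40320 − 10080 = 30240.

30240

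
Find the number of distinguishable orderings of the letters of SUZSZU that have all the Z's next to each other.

30

Treat the 2 copies of Z as a single block. The multiset to arrange is then {ZZ, S, S, U, U}, 5 items in all.
That gives (5)!/(2!·2!) = 30 arrangements.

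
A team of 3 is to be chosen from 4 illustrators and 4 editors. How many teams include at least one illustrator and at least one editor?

Unrestricted: C(8,3) = 56 ways to pick any 3 of the 8.
Selections missing a whole group: no illustrators → C(4,3) = 4; no editors → C(4,3) = 4.
Both groups omitted at once is impossible, so 56 − 8 = 48.

48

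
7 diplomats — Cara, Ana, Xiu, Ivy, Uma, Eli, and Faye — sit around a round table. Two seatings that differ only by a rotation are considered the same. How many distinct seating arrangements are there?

Fix one person's seat to break rotational symmetry; the remaining 6 people can be arranged in (6)! = 720 ways.

720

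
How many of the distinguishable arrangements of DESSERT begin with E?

360

Fix E in the first position and arrange the remaining 6 letters.
Those 6 letters have S appearing twice, giving (6)!/(2!) = 360.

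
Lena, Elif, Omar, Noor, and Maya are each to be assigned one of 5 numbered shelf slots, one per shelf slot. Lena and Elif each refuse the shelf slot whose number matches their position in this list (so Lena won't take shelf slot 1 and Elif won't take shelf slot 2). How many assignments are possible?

Let Aᵢ (for i ∈ {1, 2}) be the placements that put person i in their forbidden shelf slot. Any j of these fix j positions, leaving (5−j)! ways to fill the rest, and there are C(2,j) ways to pick which j.
By inclusion–exclusion, the number of valid placements is Σ_{j=0}^{2} (−1)^j C(2,j)·(5−j)!.
Computing: 120 − 48 + 6 = 78.

78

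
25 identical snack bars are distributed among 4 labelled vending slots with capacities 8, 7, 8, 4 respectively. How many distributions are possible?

Without the upper bounds there are C(28,3) = 3276 ways to split 25 among 4 vending slots.
Subtract solutions that violate a single cap (substitute x_i' = x_i − (cap_i+1)): x_1 ≥ 9 gives C(19,3) = 969; x_2 ≥ 8 gives C(20,3) = 1140; x_3 ≥ 9 gives C(19,3) = 969; x_4 ≥ 5 gives C(23,3) = 1771. Together 4849.
Add back pairs where two caps are both exceeded: 165 + 120 + 364 + 165 + 455 + 364 = 1633.
Subtract triples: 0 + 20 + 10 + 20 = 50.
By inclusion–exclusion the count is 3276 − 4849 + 1633 − 50 = 10.

10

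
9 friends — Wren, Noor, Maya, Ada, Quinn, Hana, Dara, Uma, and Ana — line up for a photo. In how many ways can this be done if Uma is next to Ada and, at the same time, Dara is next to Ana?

20160

Treat {Uma,Ada} as one block (2 orders) and {Dara,Ana} as another (2 orders).
That leaves 7 units to arrange: 2 × 2 × 7! = 4 × 5040 = 20160.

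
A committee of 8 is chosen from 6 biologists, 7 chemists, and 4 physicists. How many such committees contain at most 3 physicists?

Split by how many physicists are chosen (0 through 3).
Sum: C(4,0)·C(13,8) + C(4,1)·C(13,7) + C(4,2)·C(13,6) + C(4,3)·C(13,5) = 1287 + 6864 + 10296 + 5148 = 23595.

23595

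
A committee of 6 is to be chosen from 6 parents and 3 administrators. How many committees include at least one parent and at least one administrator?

Unrestricted: C(9,6) = 84 ways to pick any 6 of the 9.
Selections missing a whole group: no parents → C(3,6) = 0; no administrators → C(6,6) = 1.
Both groups omitted at once is impossible, so 84 − 1 = 83.

83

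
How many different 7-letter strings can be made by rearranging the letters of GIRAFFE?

2520

The 7 letters of GIRAFFE have repeats: F appearing twice.
The number of distinct arrangements is 7!/(2!) = 5040/2 = 2520.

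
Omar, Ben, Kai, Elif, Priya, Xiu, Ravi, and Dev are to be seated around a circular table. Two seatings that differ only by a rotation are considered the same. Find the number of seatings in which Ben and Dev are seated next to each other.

1440

Treat {Ben, Dev} as one unit (2 internal orders) and seat the resulting 7 units around the table: (6)! circular arrangements.
So 2 × (6)! = 2 × 720 = 1440.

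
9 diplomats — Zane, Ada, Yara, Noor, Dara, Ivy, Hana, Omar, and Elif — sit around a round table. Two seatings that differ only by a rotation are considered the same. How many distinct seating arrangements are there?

Fix one person's seat to break rotational symmetry; the remaining 8 people can be arranged in (8)! = 40320 ways.

40320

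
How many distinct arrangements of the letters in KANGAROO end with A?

With the last slot taken by A, it remains to arrange the other 7 letters (KNGAROO).
Those 7 letters have O appearing twice, giving (7)!/(2!) = 2520.

2520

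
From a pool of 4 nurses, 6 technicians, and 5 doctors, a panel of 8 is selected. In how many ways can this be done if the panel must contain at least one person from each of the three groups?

6216

With no constraint there are C(15,8) = 6435 possible selections.
Selections missing a whole group: no nurses → C(11,8) = 165; no technicians → C(9,8) = 9; no doctors → C(10,8) = 45.
Add back selections omitting two groups (i.e. drawn from a single group): C(4,8) + C(6,8) + C(5,8) = 0.
By inclusion–exclusion: 6435 − 219 + 0 = 6216.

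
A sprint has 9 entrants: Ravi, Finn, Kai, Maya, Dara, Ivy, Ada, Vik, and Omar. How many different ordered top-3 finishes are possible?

504

There are 9 choices for 1st place, 8 for 2nd, and 7 for 3rd.
That gives 9 × 8 × 7 = 504.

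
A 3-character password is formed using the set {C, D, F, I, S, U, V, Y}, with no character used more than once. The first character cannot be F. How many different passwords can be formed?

294

The first character has 8−1 = 7 choices (anything except F).
The remaining 2 characters are filled from the other 7 symbols without repetition: 7 × 6 = 42.
Total: 7 × 42 = 294.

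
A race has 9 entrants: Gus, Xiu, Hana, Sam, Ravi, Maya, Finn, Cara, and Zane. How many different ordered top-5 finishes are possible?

15120

This is an ordered selection of 5 from 9: P(9,5).
That gives 9 × 8 × 7 × 6 × 5 = 15120.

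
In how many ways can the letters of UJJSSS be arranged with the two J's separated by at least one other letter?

There are 6!/(3!·2!) = 60 arrangements of UJJSSS in total.
Arrangements with the J's together: treat JJ as one letter, giving (5)!/(3!) = 20.
Hence 60 − 20 = 40.

40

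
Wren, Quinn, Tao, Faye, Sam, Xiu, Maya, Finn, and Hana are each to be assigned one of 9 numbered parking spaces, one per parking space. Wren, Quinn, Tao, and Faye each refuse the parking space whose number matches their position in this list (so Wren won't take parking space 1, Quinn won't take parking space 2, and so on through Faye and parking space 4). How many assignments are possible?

Let Aᵢ (for 1 ≤ i ≤ 4) be the placements that put person i in their forbidden parking space. Any j of these fix j positions, leaving (9−j)! ways to fill the rest, and there are C(4,j) ways to pick which j.
By inclusion–exclusion, the number of valid placements is Σ_{j=0}^{4} (−1)^j C(4,j)·(9−j)!.
Computing: 362880 − 161280 + 30240 − 2880 + 120 = 229080.

229080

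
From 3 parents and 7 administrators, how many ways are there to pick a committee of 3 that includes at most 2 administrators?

Split by how many administrators are chosen (0 through 2).
Sum: C(7,0)·C(3,3) + C(7,1)·C(3,2) + C(7,2)·C(3,1) = 1 + 21 + 63 = 85.

85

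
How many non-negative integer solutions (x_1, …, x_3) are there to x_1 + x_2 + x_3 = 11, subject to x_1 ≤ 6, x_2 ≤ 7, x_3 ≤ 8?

47

Without the upper bounds there are C(13,2) = 78 ways to split 11 among 3 variables.
Subtract solutions that violate a single cap (substitute x_i' = x_i − (cap_i+1)): x_1 ≥ 7 gives C(6,2) = 15; x_2 ≥ 8 gives C(5,2) = 10; x_3 ≥ 9 gives C(4,2) = 6. Together 31.
No two caps can be exceeded simultaneously, so the pair terms are all 0.
By inclusion–exclusion the count is 78 − 31 + 0 = 47.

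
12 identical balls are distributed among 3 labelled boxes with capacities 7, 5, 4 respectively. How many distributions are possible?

Ignoring the caps, the number of non-negative solutions to x_1+…+x_3 = 12 is C(14,2) = 91.
Subtract solutions that violate a single cap (substitute x_i' = x_i − (cap_i+1)): x_1 ≥ 8 gives C(6,2) = 15; x_2 ≥ 6 gives C(8,2) = 28; x_3 ≥ 5 gives C(9,2) = 36. Together 79.
Add back pairs where two caps are both exceeded: 0 + 0 + 3 = 3.
By inclusion–exclusion the count is 91 − 79 + 3 = 15.

15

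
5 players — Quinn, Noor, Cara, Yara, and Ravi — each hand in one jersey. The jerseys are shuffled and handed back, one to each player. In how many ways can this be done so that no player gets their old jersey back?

Let Aᵢ be the assignments in which player i gets their old jersey. We want the size of the complement of A₁∪…∪A_5.
By inclusion–exclusion this is Σ_{j=0}^{5} (−1)^j C(5,j)·(5−j)!.
Computing: 120 − 120 + 60 − 20 + 5 − 1 = 44.

44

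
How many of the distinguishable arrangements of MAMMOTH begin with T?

120

With the first slot taken by T, it remains to arrange the other 6 letters (MAMMOH).
Those 6 letters have M appearing 3 times, giving (6)!/(3!) = 120.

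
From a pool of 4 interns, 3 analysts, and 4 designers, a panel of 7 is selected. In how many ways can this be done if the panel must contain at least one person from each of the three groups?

Unrestricted: C(11,7) = 330 ways to pick any 7 of the 11.
Subtract selections that omit an entire group: no interns → C(7,7) = 1; no analysts → C(8,7) = 8; no designers → C(7,7) = 1.
Add back selections omitting two groups (i.e. drawn from a single group): C(4,7) + C(3,7) + C(4,7) = 0.
By inclusion–exclusion: 330 − 10 + 0 = 320.

320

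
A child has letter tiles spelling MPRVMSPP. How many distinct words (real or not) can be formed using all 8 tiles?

The 8 letters of MPRVMSPP have repeats: M appearing twice and P appearing 3 times.
The number of distinct arrangements is 8!/(3!·2!) = 40320/12 = 3360.

3360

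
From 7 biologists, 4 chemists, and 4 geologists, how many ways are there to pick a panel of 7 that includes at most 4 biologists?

5790

Split by how many biologists are chosen (0 through 4).
Sum: C(7,0)·C(8,7) + C(7,1)·C(8,6) + C(7,2)·C(8,5) + C(7,3)·C(8,4) + C(7,4)·C(8,3) = 8 + 196 + 1176 + 2450 + 1960 = 5790.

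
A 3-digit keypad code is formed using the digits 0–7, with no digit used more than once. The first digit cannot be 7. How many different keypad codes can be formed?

The first digit has 8−1 = 7 choices (anything except 7).
The remaining 2 digits are filled from the other 7 symbols without repetition: 7 × 6 = 42.
Total: 7 × 42 = 294.

294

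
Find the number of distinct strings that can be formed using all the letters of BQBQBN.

60

The 6 letters of BQBQBN have repeats: B appearing 3 times and Q appearing twice.
The number of distinct arrangements is 6!/(3!·2!) = 720/12 = 60.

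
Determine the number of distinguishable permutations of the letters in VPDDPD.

The 6 letters of VPDDPD have repeats: D appearing 3 times and P appearing twice.
Dividing 6! = 720 by 3!·2! = 12 for the repeated letters gives 60.

60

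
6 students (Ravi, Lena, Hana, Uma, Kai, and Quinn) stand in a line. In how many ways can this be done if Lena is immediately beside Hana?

Glue Lena and Hana into one block (2 internal orders), leaving 5 units to arrange in a row.
That gives 2 × 5! = 2 × 120 = 240.

240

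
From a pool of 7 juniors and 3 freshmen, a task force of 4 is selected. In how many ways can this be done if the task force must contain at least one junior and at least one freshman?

175

With no constraint there are C(10,4) = 210 possible selections.
Selections missing a whole group: no juniors → C(3,4) = 0; no freshmen → C(7,4) = 35.
Both groups omitted at once is impossible, so 210 − 35 = 175.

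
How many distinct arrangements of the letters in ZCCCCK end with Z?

With the last slot taken by Z, it remains to arrange the other 5 letters (CCCCK).
Those 5 letters have C appearing 4 times, giving (5)!/(4!) = 5.

5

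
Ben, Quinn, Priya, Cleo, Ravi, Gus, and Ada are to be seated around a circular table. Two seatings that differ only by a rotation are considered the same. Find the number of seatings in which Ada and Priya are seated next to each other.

Treat {Ada, Priya} as one unit (2 internal orders) and seat the resulting 6 units around the table: (5)! circular arrangements.
So 2 × (5)! = 2 × 120 = 240.

240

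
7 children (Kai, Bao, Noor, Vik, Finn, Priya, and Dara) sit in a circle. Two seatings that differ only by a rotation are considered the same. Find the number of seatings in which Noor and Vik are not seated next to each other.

480

All circular seatings of 7 people number (6)! = 720.
Seatings with Noor beside Vik: treat them as a block with 2 internal orders, giving 2 × (5)! = 240.
Subtracting, 720 − 240 = 480.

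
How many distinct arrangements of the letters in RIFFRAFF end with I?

105

Fix I in the last position and arrange the remaining 7 letters.
Those 7 letters have F appearing 4 times and R appearing twice, giving (7)!/(4!·2!) = 105.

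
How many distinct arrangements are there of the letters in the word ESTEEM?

120

ESTEEM has 6 letters with E appearing 3 times.
Dividing 6! = 720 by 3! = 6 for the repeated letters gives 120.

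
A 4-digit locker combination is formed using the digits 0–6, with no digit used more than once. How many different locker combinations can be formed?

840

Choose and order 4 of the 7 symbols: the first digit has 7 options, the next 6, then 5, 4.
That product is 7 × 6 × 5 × 4 = 840.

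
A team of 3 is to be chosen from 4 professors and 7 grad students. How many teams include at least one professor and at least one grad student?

With no constraint there are C(11,3) = 165 possible selections.
Selections missing a whole group: no professors → C(7,3) = 35; no grad students → C(4,3) = 4.
Both groups omitted at once is impossible, so 165 − 39 = 126.

126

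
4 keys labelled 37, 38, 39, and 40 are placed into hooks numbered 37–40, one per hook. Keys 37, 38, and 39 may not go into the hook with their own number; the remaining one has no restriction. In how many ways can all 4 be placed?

Let Aᵢ (for i ∈ {37, 38, 39}) be the placements that put key i in its forbidden hook. Any j of these fix j positions, leaving (4−j)! ways to fill the rest, and there are C(3,j) ways to pick which j.
By inclusion–exclusion, the number of valid placements is Σ_{j=0}^{3} (−1)^j C(3,j)·(4−j)!.
Computing: 24 − 18 + 6 − 1 = 11.

11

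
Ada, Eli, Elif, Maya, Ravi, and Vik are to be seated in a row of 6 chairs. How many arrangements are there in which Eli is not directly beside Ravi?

There are 6! = 720 arrangements in all. If Eli and Ravi are adjacent, merging them into one block gives 2·(5)! = 240 arrangements.
So 720 − 240 = 480 arrangements keep them apart.

480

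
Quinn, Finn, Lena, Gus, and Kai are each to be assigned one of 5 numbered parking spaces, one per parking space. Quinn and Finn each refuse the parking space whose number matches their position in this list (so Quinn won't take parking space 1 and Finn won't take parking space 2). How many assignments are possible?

78

Let Aᵢ (for i ∈ {1, 2}) be the placements that put person i in their forbidden parking space. Any j of these fix j positions, leaving (5−j)! ways to fill the rest, and there are C(2,j) ways to pick which j.
By inclusion–exclusion, the number of valid placements is Σ_{j=0}^{2} (−1)^j C(2,j)·(5−j)!.
Computing: 120 − 48 + 6 = 78.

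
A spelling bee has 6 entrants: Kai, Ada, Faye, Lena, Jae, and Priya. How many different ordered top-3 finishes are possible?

There are 6 choices for 1st place, 5 for 2nd, and 4 for 3rd.
That gives 6 × 5 × 4 = 120.

120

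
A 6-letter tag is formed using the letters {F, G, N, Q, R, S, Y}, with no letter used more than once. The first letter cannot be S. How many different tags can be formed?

4320

The first letter has 7−1 = 6 choices (anything except S).
The remaining 5 letters are filled from the other 6 symbols without repetition: 6 × 5 × 4 × 3 × 2 = 720.
Total: 6 × 720 = 4320.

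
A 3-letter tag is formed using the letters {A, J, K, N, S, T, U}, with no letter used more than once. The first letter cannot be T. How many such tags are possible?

180

The first letter has 7−1 = 6 choices (anything except T).
The remaining 2 letters are filled from the other 6 symbols without repetition: 6 × 5 = 30.
Total: 6 × 30 = 180.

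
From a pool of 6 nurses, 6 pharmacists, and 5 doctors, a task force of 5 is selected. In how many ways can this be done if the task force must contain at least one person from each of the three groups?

Total 5-person selections from all 17: C(17,5) = 6188.
Subtract selections that omit an entire group: no nurses → C(11,5) = 462; no pharmacists → C(11,5) = 462; no doctors → C(12,5) = 792.
Add back selections omitting two groups (i.e. drawn from a single group): C(6,5) + C(6,5) + C(5,5) = 13.
By inclusion–exclusion: 6188 − 1716 + 13 = 4485.

4485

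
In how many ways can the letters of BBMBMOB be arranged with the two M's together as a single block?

Treat the 2 copies of M as a single block. The multiset to arrange is then {MM, B, B, B, B, O}, 6 items in all.
That gives (6)!/(4!) = 30 arrangements.

30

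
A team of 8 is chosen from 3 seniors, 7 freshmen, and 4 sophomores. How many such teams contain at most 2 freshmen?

154

Split by how many freshmen are chosen (0 through 2).
Sum: C(7,0)·C(7,8) + C(7,1)·C(7,7) + C(7,2)·C(7,6) = 0 + 7 + 147 = 154.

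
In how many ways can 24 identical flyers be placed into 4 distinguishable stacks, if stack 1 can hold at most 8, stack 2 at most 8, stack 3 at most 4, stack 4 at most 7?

20

By stars and bars, unrestricted non-negative solutions to x_1+…+x_4 = 24 number C(24+3,3) = 2925.
Subtract solutions that violate a single cap (substitute x_i' = x_i − (cap_i+1)): x_1 ≥ 9 gives C(18,3) = 816; x_2 ≥ 9 gives C(18,3) = 816; x_3 ≥ 5 gives C(22,3) = 1540; x_4 ≥ 8 gives C(19,3) = 969. Together 4141.
Add back pairs where two caps are both exceeded: 84 + 286 + 120 + 286 + 120 + 364 = 1260.
Subtract triples: 4 + 0 + 10 + 10 = 24.
By inclusion–exclusion the count is 2925 − 4141 + 1260 − 24 = 20.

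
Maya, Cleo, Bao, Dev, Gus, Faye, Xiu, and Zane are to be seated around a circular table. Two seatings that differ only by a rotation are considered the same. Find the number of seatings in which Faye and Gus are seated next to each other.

Glue Faye and Gus into a block (2 internal orders). Seating 7 units around a circle gives (6)! arrangements.
So 2 × (6)! = 2 × 720 = 1440.

1440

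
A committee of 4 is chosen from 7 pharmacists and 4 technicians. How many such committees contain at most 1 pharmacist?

29

Split by how many pharmacists are chosen (0 through 1).
Sum: C(7,0)·C(4,4) + C(7,1)·C(4,3) = 1 + 28 = 29.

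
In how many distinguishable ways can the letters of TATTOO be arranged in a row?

TATTOO has 6 letters with O appearing twice and T appearing 3 times.
Dividing 6! = 720 by 3!·2! = 12 for the repeated letters gives 60.

60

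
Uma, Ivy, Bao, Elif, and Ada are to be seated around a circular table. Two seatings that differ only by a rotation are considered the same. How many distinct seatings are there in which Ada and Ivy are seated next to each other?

Treat {Ada, Ivy} as one unit (2 internal orders) and seat the resulting 4 units around the table: (3)! circular arrangements.
So 2 × (3)! = 2 × 6 = 12.

12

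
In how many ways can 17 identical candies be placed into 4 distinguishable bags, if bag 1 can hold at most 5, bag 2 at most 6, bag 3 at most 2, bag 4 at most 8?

By stars and bars, unrestricted non-negative solutions to x_1+…+x_4 = 17 number C(17+3,3) = 1140.
Subtract solutions that violate a single cap (substitute x_i' = x_i − (cap_i+1)): x_1 ≥ 6 gives C(14,3) = 364; x_2 ≥ 7 gives C(13,3) = 286; x_3 ≥ 3 gives C(17,3) = 680; x_4 ≥ 9 gives C(11,3) = 165. Together 1495.
Add back pairs where two caps are both exceeded: 35 + 165 + 10 + 120 + 4 + 56 = 390.
Subtract triples: 4 + 0 + 0 + 0 = 4.
By inclusion–exclusion the count is 1140 − 1495 + 390 − 4 = 31.

31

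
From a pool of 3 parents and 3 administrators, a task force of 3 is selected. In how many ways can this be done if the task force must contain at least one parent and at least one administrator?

18

With no constraint there are C(6,3) = 20 possible selections.
Subtract selections that omit an entire group: no parents → C(3,3) = 1; no administrators → C(3,3) = 1.
Both groups omitted at once is impossible, so 20 − 2 = 18.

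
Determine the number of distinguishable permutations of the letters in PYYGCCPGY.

7560

Letter multiplicities in PYYGCCPGY: C×2, G×2, P×2, Y×3.
The number of distinct arrangements is 9!/(3!·2!·2!·2!) = 362880/48 = 7560.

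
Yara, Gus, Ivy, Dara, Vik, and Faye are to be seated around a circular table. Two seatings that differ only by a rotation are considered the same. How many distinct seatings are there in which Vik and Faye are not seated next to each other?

All circular seatings of 6 people number (5)! = 120.
Seatings with Vik beside Faye: treat them as a block with 2 internal orders, giving 2 × (4)! = 48.
Subtracting, 120 − 48 = 72.

72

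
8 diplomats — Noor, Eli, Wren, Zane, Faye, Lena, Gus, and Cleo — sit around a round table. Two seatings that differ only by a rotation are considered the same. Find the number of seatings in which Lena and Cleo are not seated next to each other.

3600

Without the restriction there are (7)! = 5040 seatings.
Seatings with Lena beside Cleo: treat them as a block with 2 internal orders, giving 2 × (6)! = 1440.
Subtracting, 5040 − 1440 = 3600.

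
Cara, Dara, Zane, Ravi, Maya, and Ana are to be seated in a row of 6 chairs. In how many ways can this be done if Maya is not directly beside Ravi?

480

There are 6! = 720 arrangements in all. If Maya and Ravi are adjacent, merging them into one block gives 2·(5)! = 240 arrangements.
Complementary counting: 720 − 240 = 480.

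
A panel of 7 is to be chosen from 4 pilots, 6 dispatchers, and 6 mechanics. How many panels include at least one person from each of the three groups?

10408

Unrestricted: C(16,7) = 11440 ways to pick any 7 of the 16.
Selections missing a whole group: no pilots → C(12,7) = 792; no dispatchers → C(10,7) = 120; no mechanics → C(10,7) = 120.
Add back selections omitting two groups (i.e. drawn from a single group): C(4,7) + C(6,7) + C(6,7) = 0.
By inclusion–exclusion: 11440 − 1032 + 0 = 10408.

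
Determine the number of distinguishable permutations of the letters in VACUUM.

Letter multiplicities in VACUUM: A×1, C×1, M×1, U×2, V×1.
Dividing 6! = 720 by 2! = 2 for the repeated letters gives 360.

360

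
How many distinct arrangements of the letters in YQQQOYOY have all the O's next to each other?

140

Treat the 2 copies of O as a single block. The multiset to arrange is then {OO, Q, Q, Q, Y, Y, Y}, 7 items in all.
That gives (7)!/(3!·3!) = 140 arrangements.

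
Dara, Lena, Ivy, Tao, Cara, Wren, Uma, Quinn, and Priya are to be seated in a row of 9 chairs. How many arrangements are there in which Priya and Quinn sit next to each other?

Glue Priya and Quinn into one block (2 internal orders), leaving 8 units to arrange in a row.
So the count is 2·(8)! = 80640.

80640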